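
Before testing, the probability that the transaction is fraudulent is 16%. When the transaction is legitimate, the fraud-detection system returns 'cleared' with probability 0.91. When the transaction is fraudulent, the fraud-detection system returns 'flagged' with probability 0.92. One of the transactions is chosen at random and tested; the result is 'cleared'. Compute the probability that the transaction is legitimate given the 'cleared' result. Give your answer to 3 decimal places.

P(¬H | E) ≈ 0.984

Let H be the event that the transaction is fraudulent. P(H) = 0.16, so P(¬H) = 0.84. With E the 'cleared' result, P(E|H) = 0.08 and P(E|¬H) = 0.91.
P(E) = 0.08·0.16 + 0.91·0.84 = 0.012800 + 0.76440 = 0.77720.
By Bayes' theorem, P(H|E) = 0.012800 / 0.77720 = 0.016. Hence P(¬H|E) = 1 − 0.016 = 0.984.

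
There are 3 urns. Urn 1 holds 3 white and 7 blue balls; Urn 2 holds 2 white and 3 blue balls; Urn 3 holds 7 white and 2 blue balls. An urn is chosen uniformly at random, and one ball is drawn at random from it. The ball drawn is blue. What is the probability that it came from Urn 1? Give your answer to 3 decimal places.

Tabulate prior·likelihood by source: [1] prior 0.333333, lik 0.7, product 0.2333; [2] prior 0.333333, lik 0.6, product 0.2000; [3] prior 0.333333, lik 0.2222, product 0.07407.
Normalizing constant = 0.50741; the posterior for Urn 1 is its product over the sum, 0.2333/0.50741 = 0.460.

Posterior probability ≈ 0.460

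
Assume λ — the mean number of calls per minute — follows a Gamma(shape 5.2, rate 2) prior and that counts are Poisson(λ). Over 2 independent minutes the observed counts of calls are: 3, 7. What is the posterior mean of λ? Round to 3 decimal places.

Posterior mean ≈ 3.800

Total count ∑xᵢ = 10 over n = 2 minutes.
Gamma is conjugate to the Poisson likelihood: posterior is Gamma(shape = 5.2+10 = 15.2, rate = 2+2 = 4).
Posterior mean = shape/rate = 15.2/4 = 3.800.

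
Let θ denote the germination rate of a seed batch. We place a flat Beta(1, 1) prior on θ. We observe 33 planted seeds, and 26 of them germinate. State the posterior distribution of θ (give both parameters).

Posterior: Beta(27, 8)

Observing 26 successes and 7 failures updates Beta(1, 1) by adding the success and failure counts to the two shape parameters: α = 1+26 = 27, β = 1+7 = 8.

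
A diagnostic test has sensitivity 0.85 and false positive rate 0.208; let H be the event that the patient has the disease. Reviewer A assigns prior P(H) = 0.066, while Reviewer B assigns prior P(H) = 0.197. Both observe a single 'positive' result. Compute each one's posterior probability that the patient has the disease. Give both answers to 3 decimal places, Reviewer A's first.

Reviewer A: 0.224; Reviewer B: 0.501

P('+'|H) = 0.85, P('+'|¬H) = 0.208.
Reviewer A: numerator 0.85·0.066 = 0.056100; evidence = 0.056100+0.208·0.934 = 0.25037; posterior = 0.224.
Reviewer B: numerator 0.85·0.197 = 0.16745; evidence = 0.16745+0.208·0.803 = 0.33447; posterior = 0.501.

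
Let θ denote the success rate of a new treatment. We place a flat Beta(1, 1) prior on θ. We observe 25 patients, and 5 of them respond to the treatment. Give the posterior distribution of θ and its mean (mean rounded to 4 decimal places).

Posterior: Beta(6, 21); mean ≈ 0.2222

The binomial likelihood is conjugate to the Beta prior: with 5 successes and 20 failures, the posterior is Beta(1+5, 1+20) = Beta(6, 21).
Posterior mean = α/(α+β) = 6/27 = 0.2222.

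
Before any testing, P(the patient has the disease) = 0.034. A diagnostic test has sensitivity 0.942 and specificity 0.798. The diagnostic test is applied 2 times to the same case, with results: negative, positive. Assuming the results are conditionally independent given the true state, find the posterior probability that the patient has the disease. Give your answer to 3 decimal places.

Posterior P(H) ≈ 0.012

With H the event that the patient has the disease, the joint likelihood of the observed sequence is P(data|H) = 0.058·0.942 = 0.054636 and P(data|¬H) = 0.798·0.202 = 0.16120.
Bayes: P(H|data) = 0.034·0.054636 / (0.034·0.054636 + 0.966·0.16120) = 0.0018576/0.15757 = 0.0118.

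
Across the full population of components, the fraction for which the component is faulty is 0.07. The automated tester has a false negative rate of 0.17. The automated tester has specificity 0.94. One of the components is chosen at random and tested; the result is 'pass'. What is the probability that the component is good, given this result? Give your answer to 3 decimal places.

Write H for 'the component is faulty'. Prior odds H:¬H = 0.07/0.93 = 0.075269. For the 'pass' outcome, the likelihood ratio is 0.17/0.94 = 0.18085.
Posterior odds = 0.075269 × 0.18085 = 0.013612, so P(H|E) = 0.013612/(1+0.013612) = 0.013. Then P(¬H|E) = 1 − 0.013 = 0.987.

P(¬H | E) ≈ 0.987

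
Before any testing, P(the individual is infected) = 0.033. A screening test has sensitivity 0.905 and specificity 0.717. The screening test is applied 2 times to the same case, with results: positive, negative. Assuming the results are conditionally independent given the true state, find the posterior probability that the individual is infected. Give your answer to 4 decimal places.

Let H be the event that the individual is infected; start with P(H) = 0.033. P('positive'|H) = 0.905, P('positive'|¬H) = 0.283.
Update on result 1 ('positive'): P(H) ← 0.905·0.0330 / (0.905·0.0330 + 0.283·0.9670) = 0.029865/0.30353 = 0.0984.
Update on result 2 ('negative'): P(H) ← 0.095·0.0984 / (0.095·0.0984 + 0.717·0.9016) = 0.0093474/0.65580 = 0.0143.

Posterior P(H) ≈ 0.0143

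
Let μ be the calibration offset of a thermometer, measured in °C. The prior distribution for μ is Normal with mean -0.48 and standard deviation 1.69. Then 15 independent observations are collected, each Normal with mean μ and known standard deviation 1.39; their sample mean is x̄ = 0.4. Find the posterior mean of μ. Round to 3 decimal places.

With known σ, the Normal prior is conjugate. Weight on the data is w = (n/σ²)/(n/σ² + 1/τ₀²) = 7.76357/(7.76357+0.350128) = 0.95685.
Posterior mean = w·x̄ + (1−w)·μ₀ = 0.95685·0.4 + 0.043153·-0.48 = 0.362.

Posterior mean ≈ 0.362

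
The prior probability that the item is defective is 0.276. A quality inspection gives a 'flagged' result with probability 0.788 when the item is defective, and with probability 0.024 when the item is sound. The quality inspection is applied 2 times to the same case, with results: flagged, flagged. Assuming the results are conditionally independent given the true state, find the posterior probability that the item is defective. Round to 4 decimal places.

Posterior P(H) ≈ 0.9976

Let H be the event that the item is defective; start with P(H) = 0.276. P('flagged'|H) = 0.788, P('flagged'|¬H) = 0.024.
Update on result 1 ('flagged'): P(H) ← 0.788·0.2760 / (0.788·0.2760 + 0.024·0.7240) = 0.21749/0.23486 = 0.9260.
Update on result 2 ('flagged'): P(H) ← 0.788·0.9260 / (0.788·0.9260 + 0.024·0.0740) = 0.72970/0.73148 = 0.9976.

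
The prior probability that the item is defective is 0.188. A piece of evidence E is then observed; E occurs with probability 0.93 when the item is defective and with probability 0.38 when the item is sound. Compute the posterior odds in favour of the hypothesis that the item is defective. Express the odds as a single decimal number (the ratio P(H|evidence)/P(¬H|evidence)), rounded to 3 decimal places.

Prior odds = 0.188/(1−0.188) = 0.23153. In log-odds, ln(0.23153) = -1.4631.
Add log likelihood ratio: ln(2.4474) = 0.89501.
Posterior log-odds = -0.56805, so posterior odds = exp(-0.56805) = 0.56663.

Posterior odds ≈ 0.567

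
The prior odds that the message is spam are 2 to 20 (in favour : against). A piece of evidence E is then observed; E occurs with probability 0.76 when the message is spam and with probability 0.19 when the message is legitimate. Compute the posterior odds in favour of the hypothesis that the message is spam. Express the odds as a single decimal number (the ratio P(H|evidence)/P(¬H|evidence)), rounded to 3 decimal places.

Posterior odds ≈ 0.400

Prior odds = 2/20 = 0.10000.
Likelihood ratio for E = 0.76/0.19 = 4.0000.
Posterior odds = prior odds × LR = 0.40000.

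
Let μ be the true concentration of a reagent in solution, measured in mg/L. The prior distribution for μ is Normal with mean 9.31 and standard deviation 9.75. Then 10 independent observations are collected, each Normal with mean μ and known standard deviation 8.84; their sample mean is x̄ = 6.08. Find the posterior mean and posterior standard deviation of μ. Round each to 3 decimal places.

With known σ, the Normal prior is conjugate. Weight on the data is w = (n/σ²)/(n/σ² + 1/τ₀²) = 0.127966/(0.127966+0.0105194) = 0.92404.
Posterior mean = w·x̄ + (1−w)·μ₀ = 0.92404·6.08 + 0.075960·9.31 = 6.325. Posterior variance = 1/(0.127966+0.0105194) = 7.22096, so SD = 2.687.

Posterior mean ≈ 6.325; posterior SD ≈ 2.687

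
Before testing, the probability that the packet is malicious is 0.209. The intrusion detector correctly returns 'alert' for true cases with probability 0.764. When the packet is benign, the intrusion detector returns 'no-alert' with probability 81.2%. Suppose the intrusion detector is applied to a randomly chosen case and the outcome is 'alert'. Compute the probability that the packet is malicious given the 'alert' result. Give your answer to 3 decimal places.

Let H be the event that the packet is malicious. P(H) = 0.209, so P(¬H) = 0.791. With E the 'alert' result, P(E|H) = 0.764 and P(E|¬H) = 0.188.
P(E) = 0.764·0.209 + 0.188·0.791 = 0.15968 + 0.14871 = 0.30838.
By Bayes' theorem, P(H|E) = 0.15968 / 0.30838 = 0.518.

P(H | E) ≈ 0.518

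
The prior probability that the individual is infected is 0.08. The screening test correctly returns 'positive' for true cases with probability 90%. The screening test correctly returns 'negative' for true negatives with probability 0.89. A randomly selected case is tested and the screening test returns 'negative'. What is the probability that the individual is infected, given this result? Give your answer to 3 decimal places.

P(H | E) ≈ 0.010

Write H for 'the individual is infected'. Prior odds H:¬H = 0.08/0.92 = 0.086957. For the 'negative' outcome, the likelihood ratio is 0.1/0.89 = 0.11236.
Posterior odds = 0.086957 × 0.11236 = 0.0097704, so P(H|E) = 0.0097704/(1+0.0097704) = 0.010.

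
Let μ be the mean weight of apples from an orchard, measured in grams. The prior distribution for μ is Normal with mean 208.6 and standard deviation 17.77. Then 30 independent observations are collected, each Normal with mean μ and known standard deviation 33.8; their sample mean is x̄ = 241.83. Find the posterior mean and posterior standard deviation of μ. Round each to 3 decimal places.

Posterior mean ≈ 238.254; posterior SD ≈ 5.829

With known σ, the Normal prior is conjugate. Weight on the data is w = (n/σ²)/(n/σ² + 1/τ₀²) = 0.0262596/(0.0262596+0.00316683) = 0.89238.
Posterior mean = w·x̄ + (1−w)·μ₀ = 0.89238·241.83 + 0.10762·208.6 = 238.254. Posterior variance = 1/(0.0262596+0.00316683) = 33.9831, so SD = 5.829.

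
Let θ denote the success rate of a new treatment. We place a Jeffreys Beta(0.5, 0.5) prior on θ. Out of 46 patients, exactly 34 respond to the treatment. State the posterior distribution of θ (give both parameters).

Posterior: Beta(34.5, 12.5)

Observing 34 successes and 12 failures updates Beta(0.5, 0.5) by adding the success and failure counts to the two shape parameters: α = 0.5+34 = 34.5, β = 0.5+12 = 12.5.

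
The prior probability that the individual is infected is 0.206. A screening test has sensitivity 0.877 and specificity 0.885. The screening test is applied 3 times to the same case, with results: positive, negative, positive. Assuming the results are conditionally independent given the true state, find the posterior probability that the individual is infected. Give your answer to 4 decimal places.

Let H be the event that the individual is infected; start with P(H) = 0.206. P('positive'|H) = 0.877, P('positive'|¬H) = 0.115.
Update on result 1 ('positive'): P(H) ← 0.877·0.2060 / (0.877·0.2060 + 0.115·0.7940) = 0.18066/0.27197 = 0.6643.
Update on result 2 ('negative'): P(H) ← 0.123·0.6643 / (0.123·0.6643 + 0.885·0.3357) = 0.081705/0.37883 = 0.2157.
Update on result 3 ('positive'): P(H) ← 0.877·0.2157 / (0.877·0.2157 + 0.115·0.7843) = 0.18915/0.27935 = 0.6771.

Posterior P(H) ≈ 0.6771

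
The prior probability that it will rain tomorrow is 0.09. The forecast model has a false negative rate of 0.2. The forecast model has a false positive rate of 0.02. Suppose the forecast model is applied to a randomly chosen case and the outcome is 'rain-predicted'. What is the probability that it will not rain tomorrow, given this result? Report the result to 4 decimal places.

Write H for 'it will rain tomorrow'. Prior odds H:¬H = 0.09/0.91 = 0.098901. For the 'rain-predicted' outcome, the likelihood ratio is 0.8/0.02 = 40.000.
Posterior odds = 0.098901 × 40.000 = 3.9560, so P(H|E) = 3.9560/(1+3.9560) = 0.7982. Then P(¬H|E) = 1 − 0.7982 = 0.2018.

P(¬H | E) ≈ 0.2018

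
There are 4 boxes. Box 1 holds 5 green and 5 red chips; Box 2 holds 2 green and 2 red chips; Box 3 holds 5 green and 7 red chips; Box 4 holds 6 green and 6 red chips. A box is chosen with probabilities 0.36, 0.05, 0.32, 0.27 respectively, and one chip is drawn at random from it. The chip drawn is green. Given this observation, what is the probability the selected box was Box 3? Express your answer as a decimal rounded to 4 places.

Tabulate prior·likelihood by source: [1] prior 0.36, lik 0.5, product 0.1800; [2] prior 0.05, lik 0.5, product 0.02500; [3] prior 0.32, lik 0.4167, product 0.1333; [4] prior 0.27, lik 0.5, product 0.1350.
Normalizing constant = 0.47333; the posterior for Box 3 is its product over the sum, 0.1333/0.47333 = 0.2817.

Posterior probability ≈ 0.2817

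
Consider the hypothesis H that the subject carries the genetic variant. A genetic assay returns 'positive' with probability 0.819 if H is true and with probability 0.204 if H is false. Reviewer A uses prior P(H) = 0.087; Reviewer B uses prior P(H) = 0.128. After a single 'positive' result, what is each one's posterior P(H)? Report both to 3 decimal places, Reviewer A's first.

The likelihood ratio for a 'positive' result is 0.819/0.204 = 4.0147.
Reviewer A: prior odds 0.087/0.913 = 0.095290; posterior odds 0.38256; posterior probability 0.277.
Reviewer B: prior odds 0.128/0.872 = 0.14679; posterior odds 0.58931; posterior probability 0.371.

Reviewer A: 0.277; Reviewer B: 0.371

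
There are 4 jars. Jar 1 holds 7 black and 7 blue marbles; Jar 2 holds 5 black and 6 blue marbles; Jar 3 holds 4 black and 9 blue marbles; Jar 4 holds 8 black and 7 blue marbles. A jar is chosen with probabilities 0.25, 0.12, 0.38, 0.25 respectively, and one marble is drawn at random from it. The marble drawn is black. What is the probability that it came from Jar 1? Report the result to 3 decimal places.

Tabulate prior·likelihood by source: [1] prior 0.25, lik 0.5, product 0.1250; [2] prior 0.12, lik 0.4545, product 0.05455; [3] prior 0.38, lik 0.3077, product 0.1169; [4] prior 0.25, lik 0.5333, product 0.1333.
Normalizing constant = 0.42980; the posterior for Jar 1 is its product over the sum, 0.1250/0.42980 = 0.291.

Posterior probability ≈ 0.291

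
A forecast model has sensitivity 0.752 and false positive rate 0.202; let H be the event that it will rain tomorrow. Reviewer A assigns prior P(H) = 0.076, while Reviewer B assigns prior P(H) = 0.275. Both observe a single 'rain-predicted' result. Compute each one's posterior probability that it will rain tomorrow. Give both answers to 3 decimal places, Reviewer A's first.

The likelihood ratio for a 'rain-predicted' result is 0.752/0.202 = 3.7228.
Reviewer A: prior odds 0.076/0.924 = 0.082251; posterior odds 0.30620; posterior probability 0.234.
Reviewer B: prior odds 0.275/0.725 = 0.37931; posterior odds 1.4121; posterior probability 0.585.

Reviewer A: 0.234; Reviewer B: 0.585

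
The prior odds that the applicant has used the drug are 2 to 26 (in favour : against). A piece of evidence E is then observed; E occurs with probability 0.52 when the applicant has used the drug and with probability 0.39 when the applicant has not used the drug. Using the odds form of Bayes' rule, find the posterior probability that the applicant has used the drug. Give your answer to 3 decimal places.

Posterior probability ≈ 0.093

Prior odds = 2/26 = 0.076923. In log-odds, ln(0.076923) = -2.5649.
Add log likelihood ratio: ln(1.3333) = 0.28768.
Posterior log-odds = -2.2773, so posterior odds = exp(-2.2773) = 0.10256. Converting, P(H|E) = 0.10256/1.1026 = 0.093.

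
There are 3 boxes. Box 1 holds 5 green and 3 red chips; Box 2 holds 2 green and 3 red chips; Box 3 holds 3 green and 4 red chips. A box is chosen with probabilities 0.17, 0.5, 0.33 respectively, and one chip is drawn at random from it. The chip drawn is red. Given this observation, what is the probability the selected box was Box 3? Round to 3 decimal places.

P(red|Box 1) = 0.375; P(red|Box 2) = 0.6; P(red|Box 3) = 0.5714.
Prior × likelihood for each source: 0.17·0.375=0.06375, 0.5·0.6=0.3000, 0.33·0.5714=0.1886. Summing gives P(red) = 0.55232.
P(Box 3 | red) = 0.1886 / 0.55232 = 0.341.

Posterior probability ≈ 0.341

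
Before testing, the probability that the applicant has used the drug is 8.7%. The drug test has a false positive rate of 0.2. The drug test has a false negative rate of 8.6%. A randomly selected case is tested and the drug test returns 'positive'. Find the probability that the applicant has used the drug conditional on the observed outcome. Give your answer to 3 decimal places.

P(H | E) ≈ 0.303

Let H be the event that the applicant has used the drug. P(H) = 0.087, so P(¬H) = 0.913. With E the 'positive' result, P(E|H) = 0.914 and P(E|¬H) = 0.2.
P(E) = 0.914·0.087 + 0.2·0.913 = 0.079518 + 0.18260 = 0.26212.
By Bayes' theorem, P(H|E) = 0.079518 / 0.26212 = 0.303.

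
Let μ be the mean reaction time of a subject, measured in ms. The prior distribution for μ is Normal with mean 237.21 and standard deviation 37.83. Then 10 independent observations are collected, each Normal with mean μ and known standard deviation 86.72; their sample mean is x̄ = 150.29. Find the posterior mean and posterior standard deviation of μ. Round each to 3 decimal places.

With known σ, the Normal prior is conjugate. Weight on the data is w = (n/σ²)/(n/σ² + 1/τ₀²) = 0.00132972/(0.00132972+0.00069876) = 0.65553.
Posterior mean = w·x̄ + (1−w)·μ₀ = 0.65553·150.29 + 0.34447·237.21 = 180.232. Posterior variance = 1/(0.00132972+0.00069876) = 492.979, so SD = 22.203.

Posterior mean ≈ 180.232; posterior SD ≈ 22.203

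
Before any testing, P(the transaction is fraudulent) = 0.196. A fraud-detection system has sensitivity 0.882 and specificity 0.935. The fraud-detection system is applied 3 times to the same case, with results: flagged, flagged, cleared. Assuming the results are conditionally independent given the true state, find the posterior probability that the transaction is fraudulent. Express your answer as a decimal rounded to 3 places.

Posterior P(H) ≈ 0.850

Let H be the event that the transaction is fraudulent; start with P(H) = 0.196. P('flagged'|H) = 0.882, P('flagged'|¬H) = 0.065.
Update on result 1 ('flagged'): P(H) ← 0.882·0.1960 / (0.882·0.1960 + 0.065·0.8040) = 0.17287/0.22513 = 0.7679.
Update on result 2 ('flagged'): P(H) ← 0.882·0.7679 / (0.882·0.7679 + 0.065·0.2321) = 0.67726/0.69235 = 0.9782.
Update on result 3 ('cleared'): P(H) ← 0.118·0.9782 / (0.118·0.9782 + 0.935·0.0218) = 0.11543/0.13581 = 0.8500.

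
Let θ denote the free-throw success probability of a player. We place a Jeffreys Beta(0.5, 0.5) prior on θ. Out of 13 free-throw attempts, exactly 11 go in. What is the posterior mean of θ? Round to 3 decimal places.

Observing 11 successes and 2 failures updates Beta(0.5, 0.5) by adding the success and failure counts to the two shape parameters: α = 0.5+11 = 11.5, β = 0.5+2 = 2.5.
E[θ | data] = 11.5/(11.5+2.5) = 0.821.

Posterior mean ≈ 0.821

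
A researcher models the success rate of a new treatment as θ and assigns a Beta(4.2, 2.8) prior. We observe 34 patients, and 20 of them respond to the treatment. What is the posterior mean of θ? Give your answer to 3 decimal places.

Observing 20 successes and 14 failures updates Beta(4.2, 2.8) by adding the success and failure counts to the two shape parameters: α = 4.2+20 = 24.2, β = 2.8+14 = 16.8.
Posterior mean = α/(α+β) = 24.2/41 = 0.590.

Posterior mean ≈ 0.590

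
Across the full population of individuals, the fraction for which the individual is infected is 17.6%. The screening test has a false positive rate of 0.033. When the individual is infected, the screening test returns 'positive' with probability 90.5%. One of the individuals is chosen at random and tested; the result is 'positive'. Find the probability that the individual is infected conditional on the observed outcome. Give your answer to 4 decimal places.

Let H be the event that the individual is infected. P(H) = 0.176, so P(¬H) = 0.824. With E the 'positive' result, P(E|H) = 0.905 and P(E|¬H) = 0.033.
P(E) = 0.905·0.176 + 0.033·0.824 = 0.15928 + 0.027192 = 0.18647.
By Bayes' theorem, P(H|E) = 0.15928 / 0.18647 = 0.8542.

P(H | E) ≈ 0.8542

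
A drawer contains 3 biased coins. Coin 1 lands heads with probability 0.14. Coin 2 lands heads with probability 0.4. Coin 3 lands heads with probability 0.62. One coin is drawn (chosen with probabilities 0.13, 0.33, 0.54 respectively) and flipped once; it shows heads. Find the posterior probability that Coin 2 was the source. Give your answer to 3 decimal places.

P(heads|C1) = 0.14; P(heads|C2) = 0.4; P(heads|C3) = 0.62.
Prior × likelihood for each source: 0.13·0.14=0.01820, 0.33·0.4=0.1320, 0.54·0.62=0.3348. Summing gives P(heads) = 0.48500.
P(Coin 2 | heads) = 0.1320 / 0.48500 = 0.272.

Posterior probability ≈ 0.272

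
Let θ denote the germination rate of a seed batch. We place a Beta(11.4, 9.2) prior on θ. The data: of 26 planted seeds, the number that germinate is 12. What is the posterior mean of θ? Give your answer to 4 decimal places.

The binomial likelihood is conjugate to the Beta prior: with 12 successes and 14 failures, the posterior is Beta(11.4+12, 9.2+14) = Beta(23.4, 23.2).
Posterior mean = α/(α+β) = 23.4/46.6 = 0.5021.

Posterior mean ≈ 0.5021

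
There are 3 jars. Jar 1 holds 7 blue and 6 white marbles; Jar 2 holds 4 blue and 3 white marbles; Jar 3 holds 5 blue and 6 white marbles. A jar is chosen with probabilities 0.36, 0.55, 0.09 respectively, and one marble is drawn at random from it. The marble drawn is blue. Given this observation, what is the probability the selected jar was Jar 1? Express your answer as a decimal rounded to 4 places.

Posterior probability ≈ 0.3531

Tabulate prior·likelihood by source: [1] prior 0.36, lik 0.5385, product 0.1938; [2] prior 0.55, lik 0.5714, product 0.3143; [3] prior 0.09, lik 0.4545, product 0.04091.
Normalizing constant = 0.54904; the posterior for Jar 1 is its product over the sum, 0.1938/0.54904 = 0.3531.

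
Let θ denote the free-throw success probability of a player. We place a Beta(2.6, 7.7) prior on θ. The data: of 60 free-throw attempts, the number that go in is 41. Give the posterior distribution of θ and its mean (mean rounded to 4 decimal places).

Observing 41 successes and 19 failures updates Beta(2.6, 7.7) by adding the success and failure counts to the two shape parameters: α = 2.6+41 = 43.6, β = 7.7+19 = 26.7.
Posterior mean = α/(α+β) = 43.6/70.3 = 0.6202.

Posterior: Beta(43.6, 26.7); mean ≈ 0.6202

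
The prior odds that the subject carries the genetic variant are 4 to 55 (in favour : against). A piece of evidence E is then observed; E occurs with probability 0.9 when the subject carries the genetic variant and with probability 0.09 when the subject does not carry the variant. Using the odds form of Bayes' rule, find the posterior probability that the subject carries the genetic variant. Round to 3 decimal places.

Prior odds = 4/55 = 0.072727. In log-odds, ln(0.072727) = -2.6210.
Add log likelihood ratio: ln(10.000) = 2.3026.
Posterior log-odds = -0.31845, so posterior odds = exp(-0.31845) = 0.72727. Converting, P(H|E) = 0.72727/1.7273 = 0.421.

Posterior probability ≈ 0.421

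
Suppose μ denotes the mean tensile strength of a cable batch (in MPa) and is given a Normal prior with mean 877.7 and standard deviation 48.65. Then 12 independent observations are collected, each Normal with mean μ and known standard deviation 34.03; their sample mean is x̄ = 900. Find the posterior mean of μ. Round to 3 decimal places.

Prior precision 1/τ₀² = 1/48.65² = 0.00042251; data precision n/σ² = 12/34.03² = 0.0103623.
Posterior precision = 0.00042251 + 0.0103623 = 0.0107848.
Posterior mean = (0.00042251·877.7 + 0.0103623·900) / 0.0107848 = 899.126.

Posterior mean ≈ 899.126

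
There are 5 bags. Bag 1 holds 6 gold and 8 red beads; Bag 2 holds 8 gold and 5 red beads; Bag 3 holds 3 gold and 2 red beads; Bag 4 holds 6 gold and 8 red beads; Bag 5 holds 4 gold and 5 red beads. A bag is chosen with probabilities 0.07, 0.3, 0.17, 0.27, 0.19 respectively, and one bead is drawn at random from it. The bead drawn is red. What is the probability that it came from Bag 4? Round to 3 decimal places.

Posterior probability ≈ 0.319

P(red|Bag 1) = 0.5714; P(red|Bag 2) = 0.3846; P(red|Bag 3) = 0.4; P(red|Bag 4) = 0.5714; P(red|Bag 5) = 0.5556.
Prior × likelihood for each source: 0.07·0.5714=0.04000, 0.3·0.3846=0.1154, 0.17·0.4=0.06800, 0.27·0.5714=0.1543, 0.19·0.5556=0.1056. Summing gives P(red) = 0.48323.
P(Bag 4 | red) = 0.1543 / 0.48323 = 0.319.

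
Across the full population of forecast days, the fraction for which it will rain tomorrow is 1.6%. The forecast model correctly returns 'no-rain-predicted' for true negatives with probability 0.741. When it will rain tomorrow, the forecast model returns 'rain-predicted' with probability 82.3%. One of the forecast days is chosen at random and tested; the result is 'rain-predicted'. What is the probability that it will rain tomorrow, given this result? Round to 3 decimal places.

Write H for 'it will rain tomorrow'. Prior odds H:¬H = 0.016/0.984 = 0.016260. For the 'rain-predicted' outcome, the likelihood ratio is 0.823/0.259 = 3.1776.
Posterior odds = 0.016260 × 3.1776 = 0.051668, so P(H|E) = 0.051668/(1+0.051668) = 0.049.

P(H | E) ≈ 0.049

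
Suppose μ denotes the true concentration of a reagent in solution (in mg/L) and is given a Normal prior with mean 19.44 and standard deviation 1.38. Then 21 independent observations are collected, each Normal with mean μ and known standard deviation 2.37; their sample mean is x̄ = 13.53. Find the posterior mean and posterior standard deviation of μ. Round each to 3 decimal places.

Posterior mean ≈ 14.258; posterior SD ≈ 0.484

With known σ, the Normal prior is conjugate. Weight on the data is w = (n/σ²)/(n/σ² + 1/τ₀²) = 3.73872/(3.73872+0.525100) = 0.87685.
Posterior mean = w·x̄ + (1−w)·μ₀ = 0.87685·13.53 + 0.12315·19.44 = 14.258. Posterior variance = 1/(3.73872+0.525100) = 0.234532, so SD = 0.484.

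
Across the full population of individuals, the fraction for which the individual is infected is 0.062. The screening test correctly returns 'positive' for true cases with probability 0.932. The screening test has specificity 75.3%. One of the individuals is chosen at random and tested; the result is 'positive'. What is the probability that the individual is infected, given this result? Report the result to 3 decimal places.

P(H | E) ≈ 0.200

Write H for 'the individual is infected'. Prior odds H:¬H = 0.062/0.938 = 0.066098. For the 'positive' outcome, the likelihood ratio is 0.932/0.247 = 3.7733.
Posterior odds = 0.066098 × 3.7733 = 0.24941, so P(H|E) = 0.24941/(1+0.24941) = 0.200.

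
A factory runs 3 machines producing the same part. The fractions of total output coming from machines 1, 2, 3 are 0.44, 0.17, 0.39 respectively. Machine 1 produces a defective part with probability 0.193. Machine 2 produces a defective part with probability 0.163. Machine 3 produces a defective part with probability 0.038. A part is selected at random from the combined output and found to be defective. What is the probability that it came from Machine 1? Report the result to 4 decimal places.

Tabulate prior·likelihood by source: [1] prior 0.44, lik 0.193, product 0.08492; [2] prior 0.17, lik 0.163, product 0.02771; [3] prior 0.39, lik 0.038, product 0.01482.
Normalizing constant = 0.12745; the posterior for Machine 1 is its product over the sum, 0.08492/0.12745 = 0.6663.

Posterior probability ≈ 0.6663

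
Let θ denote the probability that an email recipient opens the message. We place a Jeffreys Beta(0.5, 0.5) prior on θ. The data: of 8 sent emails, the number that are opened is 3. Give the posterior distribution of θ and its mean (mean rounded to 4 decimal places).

Posterior: Beta(3.5, 5.5); mean ≈ 0.3889

The binomial likelihood is conjugate to the Beta prior: with 3 successes and 5 failures, the posterior is Beta(0.5+3, 0.5+5) = Beta(3.5, 5.5).
Posterior mean = α/(α+β) = 3.5/9 = 0.3889.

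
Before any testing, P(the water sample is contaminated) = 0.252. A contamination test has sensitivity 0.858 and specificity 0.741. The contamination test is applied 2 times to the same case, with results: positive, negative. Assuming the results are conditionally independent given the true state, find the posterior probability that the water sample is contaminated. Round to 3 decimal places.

Posterior P(H) ≈ 0.176

Let H be the event that the water sample is contaminated; start with P(H) = 0.252. P('positive'|H) = 0.858, P('positive'|¬H) = 0.259.
Update on result 1 ('positive'): P(H) ← 0.858·0.2520 / (0.858·0.2520 + 0.259·0.7480) = 0.21622/0.40995 = 0.5274.
Update on result 2 ('negative'): P(H) ← 0.142·0.5274 / (0.142·0.5274 + 0.741·0.4726) = 0.074894/0.42507 = 0.1762.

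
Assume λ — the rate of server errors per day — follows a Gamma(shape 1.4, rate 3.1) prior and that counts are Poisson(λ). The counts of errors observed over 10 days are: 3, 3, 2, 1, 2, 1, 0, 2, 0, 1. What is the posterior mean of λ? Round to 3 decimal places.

Posterior mean ≈ 1.252

The Poisson likelihood adds the total count to the shape and the number of exposure periods to the rate. Here ∑xᵢ = 15 and n = 10, so shape 1.4→16.4 and rate 3.1→13.1.
Posterior mean = shape/rate = 16.4/13.1 = 1.252.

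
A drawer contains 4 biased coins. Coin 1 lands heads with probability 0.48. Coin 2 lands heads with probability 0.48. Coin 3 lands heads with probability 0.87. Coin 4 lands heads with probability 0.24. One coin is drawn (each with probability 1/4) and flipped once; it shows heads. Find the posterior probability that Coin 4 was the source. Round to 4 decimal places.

Posterior probability ≈ 0.1159

P(heads|C1) = 0.48; P(heads|C2) = 0.48; P(heads|C3) = 0.87; P(heads|C4) = 0.24.
Prior × likelihood for each source: 0.25·0.48=0.1200, 0.25·0.48=0.1200, 0.25·0.87=0.2175, 0.25·0.24=0.06000. Summing gives P(heads) = 0.51750.
P(Coin 4 | heads) = 0.06000 / 0.51750 = 0.1159.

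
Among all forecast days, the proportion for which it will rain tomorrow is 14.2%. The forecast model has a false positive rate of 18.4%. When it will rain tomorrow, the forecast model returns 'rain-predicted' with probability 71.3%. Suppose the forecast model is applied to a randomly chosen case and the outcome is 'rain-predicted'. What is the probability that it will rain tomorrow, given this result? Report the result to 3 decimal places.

P(H | E) ≈ 0.391

Let H be the event that it will rain tomorrow. P(H) = 0.142, so P(¬H) = 0.858. With E the 'rain-predicted' result, P(E|H) = 0.713 and P(E|¬H) = 0.184.
P(E) = 0.713·0.142 + 0.184·0.858 = 0.10125 + 0.15787 = 0.25912.
By Bayes' theorem, P(H|E) = 0.10125 / 0.25912 = 0.391.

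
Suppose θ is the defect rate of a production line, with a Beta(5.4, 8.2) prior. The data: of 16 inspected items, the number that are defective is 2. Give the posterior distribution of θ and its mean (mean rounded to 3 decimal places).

Posterior: Beta(7.4, 22.2); mean ≈ 0.250

Observing 2 successes and 14 failures updates Beta(5.4, 8.2) by adding the success and failure counts to the two shape parameters: α = 5.4+2 = 7.4, β = 8.2+14 = 22.2.
Posterior mean = α/(α+β) = 7.4/29.6 = 0.250.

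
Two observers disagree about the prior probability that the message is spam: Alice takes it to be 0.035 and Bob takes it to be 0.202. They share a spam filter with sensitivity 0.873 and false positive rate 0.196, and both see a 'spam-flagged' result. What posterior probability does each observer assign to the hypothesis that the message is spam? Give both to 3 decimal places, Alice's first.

P('+'|H) = 0.873, P('+'|¬H) = 0.196.
Alice: numerator 0.873·0.035 = 0.030555; evidence = 0.030555+0.196·0.965 = 0.21970; posterior = 0.139.
Bob: numerator 0.873·0.202 = 0.17635; evidence = 0.17635+0.196·0.798 = 0.33275; posterior = 0.530.

Alice: 0.139; Bob: 0.530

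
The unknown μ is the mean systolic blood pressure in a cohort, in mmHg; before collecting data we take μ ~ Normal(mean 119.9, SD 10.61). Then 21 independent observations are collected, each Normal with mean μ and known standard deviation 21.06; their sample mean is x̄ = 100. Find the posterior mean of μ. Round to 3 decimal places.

Posterior mean ≈ 103.144

With known σ, the Normal prior is conjugate. Weight on the data is w = (n/σ²)/(n/σ² + 1/τ₀²) = 0.0473481/(0.0473481+0.00888320) = 0.84202.
Posterior mean = w·x̄ + (1−w)·μ₀ = 0.84202·100 + 0.15798·119.9 = 103.144.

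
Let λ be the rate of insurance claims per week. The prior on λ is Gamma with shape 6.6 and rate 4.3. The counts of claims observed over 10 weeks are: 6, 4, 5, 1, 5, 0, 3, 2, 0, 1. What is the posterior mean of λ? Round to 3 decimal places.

The Poisson likelihood adds the total count to the shape and the number of exposure periods to the rate. Here ∑xᵢ = 27 and n = 10, so shape 6.6→33.6 and rate 4.3→14.3.
Posterior mean = shape/rate = 33.6/14.3 = 2.350.

Posterior mean ≈ 2.350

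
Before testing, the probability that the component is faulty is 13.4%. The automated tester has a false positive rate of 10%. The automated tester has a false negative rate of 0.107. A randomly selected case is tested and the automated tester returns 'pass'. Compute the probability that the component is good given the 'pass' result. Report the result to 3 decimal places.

Write H for 'the component is faulty'. Prior odds H:¬H = 0.134/0.866 = 0.15473. For the 'pass' outcome, the likelihood ratio is 0.107/0.9 = 0.11889.
Posterior odds = 0.15473 × 0.11889 = 0.018396, so P(H|E) = 0.018396/(1+0.018396) = 0.018. Then P(¬H|E) = 1 − 0.018 = 0.982.

P(¬H | E) ≈ 0.982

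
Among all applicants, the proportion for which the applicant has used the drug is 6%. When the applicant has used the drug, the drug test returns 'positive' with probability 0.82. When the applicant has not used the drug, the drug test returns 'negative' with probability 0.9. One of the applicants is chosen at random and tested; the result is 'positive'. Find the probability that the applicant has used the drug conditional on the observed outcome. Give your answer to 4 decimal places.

Write H for 'the applicant has used the drug'. Prior odds H:¬H = 0.06/0.94 = 0.063830. For the 'positive' outcome, the likelihood ratio is 0.82/0.1 = 8.2000.
Posterior odds = 0.063830 × 8.2000 = 0.52340, so P(H|E) = 0.52340/(1+0.52340) = 0.3436.

P(H | E) ≈ 0.3436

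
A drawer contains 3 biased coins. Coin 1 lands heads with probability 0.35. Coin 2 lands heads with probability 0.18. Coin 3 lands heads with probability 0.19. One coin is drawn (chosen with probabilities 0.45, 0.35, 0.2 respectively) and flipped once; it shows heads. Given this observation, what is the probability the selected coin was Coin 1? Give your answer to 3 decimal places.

P(heads|C1) = 0.35; P(heads|C2) = 0.18; P(heads|C3) = 0.19.
Prior × likelihood for each source: 0.45·0.35=0.1575, 0.35·0.18=0.06300, 0.2·0.19=0.03800. Summing gives P(heads) = 0.25850.
P(Coin 1 | heads) = 0.1575 / 0.25850 = 0.609.

Posterior probability ≈ 0.609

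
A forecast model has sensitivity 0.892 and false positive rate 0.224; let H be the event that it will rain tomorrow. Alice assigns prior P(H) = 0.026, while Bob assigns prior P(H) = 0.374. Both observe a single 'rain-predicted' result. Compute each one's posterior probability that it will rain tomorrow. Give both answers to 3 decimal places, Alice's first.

Alice: 0.096; Bob: 0.704

The likelihood ratio for a 'rain-predicted' result is 0.892/0.224 = 3.9821.
Alice: prior odds 0.026/0.974 = 0.026694; posterior odds 0.10630; posterior probability 0.096.
Bob: prior odds 0.374/0.626 = 0.59744; posterior odds 2.3791; posterior probability 0.704.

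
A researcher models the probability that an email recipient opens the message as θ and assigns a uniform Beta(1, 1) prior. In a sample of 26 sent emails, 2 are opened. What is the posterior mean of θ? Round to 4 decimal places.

Posterior mean ≈ 0.1071

The binomial likelihood is conjugate to the Beta prior: with 2 successes and 24 failures, the posterior is Beta(1+2, 1+24) = Beta(3, 25).
E[θ | data] = 3/(3+25) = 0.1071.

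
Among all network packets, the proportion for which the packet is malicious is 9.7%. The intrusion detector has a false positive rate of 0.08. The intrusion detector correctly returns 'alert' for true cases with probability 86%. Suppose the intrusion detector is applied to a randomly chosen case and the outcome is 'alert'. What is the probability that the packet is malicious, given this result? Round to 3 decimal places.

P(H | E) ≈ 0.536

Write H for 'the packet is malicious'. Prior odds H:¬H = 0.097/0.903 = 0.10742. For the 'alert' outcome, the likelihood ratio is 0.86/0.08 = 10.750.
Posterior odds = 0.10742 × 10.750 = 1.1548, so P(H|E) = 1.1548/(1+1.1548) = 0.536.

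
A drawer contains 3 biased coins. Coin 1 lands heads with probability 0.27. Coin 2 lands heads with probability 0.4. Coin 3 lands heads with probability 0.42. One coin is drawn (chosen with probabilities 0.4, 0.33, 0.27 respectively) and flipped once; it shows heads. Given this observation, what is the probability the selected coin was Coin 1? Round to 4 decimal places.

Tabulate prior·likelihood by source: [1] prior 0.4, lik 0.27, product 0.1080; [2] prior 0.33, lik 0.4, product 0.1320; [3] prior 0.27, lik 0.42, product 0.1134.
Normalizing constant = 0.35340; the posterior for Coin 1 is its product over the sum, 0.1080/0.35340 = 0.3056.

Posterior probability ≈ 0.3056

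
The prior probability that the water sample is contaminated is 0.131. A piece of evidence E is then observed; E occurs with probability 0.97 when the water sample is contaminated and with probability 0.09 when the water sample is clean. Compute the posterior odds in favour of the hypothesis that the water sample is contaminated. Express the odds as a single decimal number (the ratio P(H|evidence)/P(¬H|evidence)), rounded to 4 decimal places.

Prior odds = 0.131/(1−0.131) = 0.15075. In log-odds, ln(0.15075) = -1.8921.
Add log likelihood ratio: ln(10.778) = 2.3775.
Posterior log-odds = 0.48534, so posterior odds = exp(0.48534) = 1.6247.

Posterior odds ≈ 1.6247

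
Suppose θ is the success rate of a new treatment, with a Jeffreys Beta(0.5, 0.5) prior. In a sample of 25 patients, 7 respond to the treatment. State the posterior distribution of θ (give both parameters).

Posterior: Beta(7.5, 18.5)

The binomial likelihood is conjugate to the Beta prior: with 7 successes and 18 failures, the posterior is Beta(0.5+7, 0.5+18) = Beta(7.5, 18.5).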